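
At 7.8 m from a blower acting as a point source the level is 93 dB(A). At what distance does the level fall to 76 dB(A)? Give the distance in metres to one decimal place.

55.2 m

For a point source L₁ − L₂ = 20·log₁₀(r₂/r₁), so r₂ = r₁·10^((L₁−L₂)/20).
r₂ = 7.8·10^((93−76)/20) = 7.8·10^(17.0/20) = 55.22 m.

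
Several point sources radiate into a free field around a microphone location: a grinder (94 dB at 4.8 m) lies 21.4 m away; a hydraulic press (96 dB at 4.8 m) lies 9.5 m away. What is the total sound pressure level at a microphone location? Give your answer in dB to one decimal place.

Propagate each source to the receiver with L = L_ref − 20·log₁₀(r/r_ref), then add intensities.
grinder: 94 − 20·log₁₀(21.4/4.8) = 94 − 12.98 = 81.02 dB.
hydraulic press: 96 − 20·log₁₀(9.5/4.8) = 96 − 5.93 = 90.07 dB.
Σ 10^(L/10) = 1.143e+09 → L_total = 10·log₁₀(1.143e+09) = 90.58 dB.

90.6 dB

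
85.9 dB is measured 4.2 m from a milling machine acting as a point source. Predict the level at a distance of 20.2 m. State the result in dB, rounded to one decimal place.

72.3 dB

For a point source, L₂ = L₁ − 20·log₁₀(r₂/r₁).
L₂ = 85.9 − 20·log₁₀(20.2/4.2) = 85.9 − 13.642 = 72.26 dB.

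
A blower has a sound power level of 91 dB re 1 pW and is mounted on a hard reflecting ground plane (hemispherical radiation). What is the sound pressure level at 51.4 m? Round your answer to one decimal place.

48.8 dB

Free-field hemispherical radiation: L_p = L_w − 10·log₁₀(2π·r²), r = 51.4 m.
2π·r² = 1.66e+04 m², 10·log₁₀ of that is 42.201 dB.
L_p = 91 − 42.201 = 48.80 dB.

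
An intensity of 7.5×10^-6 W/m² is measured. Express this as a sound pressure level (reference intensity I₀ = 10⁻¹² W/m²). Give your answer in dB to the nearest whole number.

69 dB

L = 10·log₁₀(I/I₀) = 10·log₁₀(7.5×10^-6/10⁻¹²) = 10·log₁₀(7.5×10^6).
L = 10·(0.8751 + 6) = 68.75 dB.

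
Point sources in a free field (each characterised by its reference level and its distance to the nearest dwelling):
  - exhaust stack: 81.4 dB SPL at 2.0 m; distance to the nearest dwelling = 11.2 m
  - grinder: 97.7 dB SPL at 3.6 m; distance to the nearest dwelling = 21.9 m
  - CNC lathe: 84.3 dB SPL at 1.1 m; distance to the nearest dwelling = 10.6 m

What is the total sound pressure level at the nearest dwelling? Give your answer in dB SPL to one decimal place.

First find each source's level at the receiver (point-source: −20·log₁₀(r/r_ref)), then combine on an intensity basis.
exhaust stack: 81.4 − 20·log₁₀(11.2/2.0) = 81.4 − 14.96 = 66.44 dB SPL.
grinder: 97.7 − 20·log₁₀(21.9/3.6) = 97.7 − 15.68 = 82.02 dB SPL.
CNC lathe: 84.3 − 20·log₁₀(10.6/1.1) = 84.3 − 19.68 = 64.62 dB SPL.
Σ 10^(L/10) = 1.664e+08 → L_total = 10·log₁₀(1.664e+08) = 82.21 dB SPL.

82.2 dB SPL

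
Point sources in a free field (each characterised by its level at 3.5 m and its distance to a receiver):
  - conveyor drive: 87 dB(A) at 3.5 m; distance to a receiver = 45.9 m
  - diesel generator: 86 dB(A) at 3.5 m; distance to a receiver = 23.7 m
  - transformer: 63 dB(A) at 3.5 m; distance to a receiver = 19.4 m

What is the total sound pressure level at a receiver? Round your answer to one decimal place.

First find each source's level at the receiver (point-source: −20·log₁₀(r/r_ref)), then combine on an intensity basis.
conveyor drive: 87 − 20·log₁₀(45.9/3.5) = 87 − 22.35 = 64.65 dB(A).
diesel generator: 86 − 20·log₁₀(23.7/3.5) = 86 − 16.61 = 69.39 dB(A).
transformer: 63 − 20·log₁₀(19.4/3.5) = 63 − 14.87 = 48.13 dB(A).
Σ 10^(L/10) = 1.166e+07 → L_total = 10·log₁₀(1.166e+07) = 70.67 dB(A).

70.7 dB(A)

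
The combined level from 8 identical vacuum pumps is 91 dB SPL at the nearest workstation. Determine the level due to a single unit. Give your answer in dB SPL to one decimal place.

82.0 dB SPL

For N identical incoherent sources L_total = L₁ + 10·log₁₀ N, so L₁ = 91 − 10·log₁₀(8) = 91 − 9.031.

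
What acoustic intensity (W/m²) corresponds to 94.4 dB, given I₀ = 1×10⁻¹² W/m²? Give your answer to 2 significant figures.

0.0028 W/m²

I/I₀ = 10^(94.4/10) = 2.754e+09, so I = 2.754e+09 × 10⁻¹² W/m².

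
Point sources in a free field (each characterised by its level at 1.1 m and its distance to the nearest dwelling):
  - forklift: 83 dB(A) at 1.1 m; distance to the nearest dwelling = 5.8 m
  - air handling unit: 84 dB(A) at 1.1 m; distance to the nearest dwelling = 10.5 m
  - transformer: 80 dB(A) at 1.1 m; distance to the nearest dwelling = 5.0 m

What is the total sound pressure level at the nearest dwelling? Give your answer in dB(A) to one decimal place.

71.7 dB(A)

Propagate each source to the receiver with L = L_ref − 20·log₁₀(r/r_ref), then add intensities.
forklift: 83 − 20·log₁₀(5.8/1.1) = 83 − 14.44 = 68.56 dB(A).
air handling unit: 84 − 20·log₁₀(10.5/1.1) = 84 − 19.60 = 64.40 dB(A).
transformer: 80 − 20·log₁₀(5.0/1.1) = 80 − 13.15 = 66.85 dB(A).
Σ 10^(L/10) = 1.477e+07 → L_total = 10·log₁₀(1.477e+07) = 71.69 dB(A).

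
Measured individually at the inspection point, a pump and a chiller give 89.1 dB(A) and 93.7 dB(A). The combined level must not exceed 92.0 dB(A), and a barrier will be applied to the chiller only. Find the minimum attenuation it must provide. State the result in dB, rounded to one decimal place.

The untreated sources together contribute 10^(89.1/10) = 8.128e+08, i.e. 89.10 dB(A).
The limit corresponds to 10^(92.0/10) = 1.585e+09; subtracting the fixed part leaves 7.721e+08 for the chiller, i.e. 88.88 dB(A).
Required insertion loss = 93.7 − 88.88 = 4.82 dB.

4.8 dB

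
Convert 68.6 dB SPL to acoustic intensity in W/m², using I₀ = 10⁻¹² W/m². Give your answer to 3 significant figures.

I/I₀ = 10^(68.6/10) = 7.244e+06, so I = 7.244e+06 × 10⁻¹² W/m².

7.24e-06 W/m²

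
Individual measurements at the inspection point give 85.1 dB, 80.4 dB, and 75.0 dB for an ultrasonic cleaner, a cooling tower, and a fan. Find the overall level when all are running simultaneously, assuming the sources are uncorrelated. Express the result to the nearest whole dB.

87 dB

For uncorrelated sources the intensities add, so convert each level to linear form, sum, and take 10·log₁₀ of the total.
Σ 10^(L/10) = 10^(85.1/10) + 10^(80.4/10) + 10^(75.0/10) = 4.649e+08.
L_total = 10·log₁₀(4.649e+08) = 86.67 dB.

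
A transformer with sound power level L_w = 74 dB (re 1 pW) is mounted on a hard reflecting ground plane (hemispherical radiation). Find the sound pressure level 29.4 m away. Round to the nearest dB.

L_p = L_w − 10·log₁₀(2π·r²) with r = 29.4 m.
2π·r² = 5431 m², 10·log₁₀ of that is 37.349 dB.
L_p = 74 − 37.349 = 36.65 dB.

37 dB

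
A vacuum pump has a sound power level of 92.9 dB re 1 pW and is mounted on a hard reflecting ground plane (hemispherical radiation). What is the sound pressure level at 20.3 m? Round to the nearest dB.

59 dB

L_p = L_w − 10·log₁₀(2π·r²) with r = 20.3 m.
2π·r² = 2589 m², 10·log₁₀ of that is 34.132 dB.
L_p = 92.9 − 34.132 = 58.77 dB.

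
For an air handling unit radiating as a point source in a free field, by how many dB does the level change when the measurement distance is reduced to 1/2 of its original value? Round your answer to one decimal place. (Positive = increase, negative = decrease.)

+6.0 dB

Point-source spreading: ΔL = −20·log₁₀(r₂/r₁).
ΔL = −20·log₁₀(0.5) = +6.02 dB.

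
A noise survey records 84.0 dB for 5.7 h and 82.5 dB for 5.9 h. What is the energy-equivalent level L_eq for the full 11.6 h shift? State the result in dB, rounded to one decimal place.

Weight each interval's intensity by its duration and average over T = 11.6 h:
Σ tᵢ·10^(Lᵢ/10) = 5.7·10^(84.0/10) + 5.9·10^(82.5/10) = 2.481e+09.
L_eq = 10·log₁₀(2.481e+09/11.6) = 83.30 dB.

83.3 dB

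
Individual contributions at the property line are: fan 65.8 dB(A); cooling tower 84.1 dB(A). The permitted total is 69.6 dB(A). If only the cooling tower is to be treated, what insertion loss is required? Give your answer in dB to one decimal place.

The untreated sources together contribute 10^(65.8/10) = 3.802e+06, i.e. 65.80 dB(A).
The limit corresponds to 10^(69.6/10) = 9.120e+06; subtracting the fixed part leaves 5.318e+06 for the cooling tower, i.e. 67.26 dB(A).
Required insertion loss = 84.1 − 67.26 = 16.84 dB.

16.8 dB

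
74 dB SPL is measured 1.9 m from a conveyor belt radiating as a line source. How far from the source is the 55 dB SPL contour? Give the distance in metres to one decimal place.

150.9 m

For a line source L₁ − L₂ = 10·log₁₀(r₂/r₁), so r₂ = r₁·10^((L₁−L₂)/10).
r₂ = 1.9·10^((74−55)/10) = 1.9·10^(19.0/10) = 150.92 m.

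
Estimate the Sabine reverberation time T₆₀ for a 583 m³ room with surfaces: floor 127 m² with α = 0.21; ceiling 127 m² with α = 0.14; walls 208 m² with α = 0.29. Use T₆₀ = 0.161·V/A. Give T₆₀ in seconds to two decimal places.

A = Σ Sᵢαᵢ = 127·0.21 + 127·0.14 + 208·0.29 = 104.77 m².
T₆₀ = 0.161 × 583 / 104.77 = 0.896 s.

0.90 s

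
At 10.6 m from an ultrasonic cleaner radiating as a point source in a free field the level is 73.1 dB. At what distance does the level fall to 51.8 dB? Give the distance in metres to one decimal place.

123.1 m

For a point source L₁ − L₂ = 20·log₁₀(r₂/r₁), so r₂ = r₁·10^((L₁−L₂)/20).
r₂ = 10.6·10^((73.1−51.8)/20) = 10.6·10^(21.3/20) = 123.11 m.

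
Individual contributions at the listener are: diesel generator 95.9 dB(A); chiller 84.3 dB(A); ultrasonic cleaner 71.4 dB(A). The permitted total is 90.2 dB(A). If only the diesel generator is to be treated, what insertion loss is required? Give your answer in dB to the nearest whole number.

The untreated sources together contribute 10^(84.3/10) + 10^(71.4/10) = 2.830e+08, i.e. 84.52 dB(A).
To meet 90.2 dB(A) overall, the treated diesel generator may contribute at most 10^(90.2/10) − 2.830e+08 = 7.642e+08, i.e. 88.83 dB(A).
So the diesel generator must be reduced from 95.9 to 88.83 dB(A): IL = 7.07 dB.

7 dB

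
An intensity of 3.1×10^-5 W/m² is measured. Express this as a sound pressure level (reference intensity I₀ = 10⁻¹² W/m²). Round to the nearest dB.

L = 10·log₁₀(I/I₀) = 10·log₁₀(3.1×10^-5/10⁻¹²) = 10·log₁₀(3.1×10^7).
L = 10·(0.4914 + 7) = 74.91 dB.

75 dB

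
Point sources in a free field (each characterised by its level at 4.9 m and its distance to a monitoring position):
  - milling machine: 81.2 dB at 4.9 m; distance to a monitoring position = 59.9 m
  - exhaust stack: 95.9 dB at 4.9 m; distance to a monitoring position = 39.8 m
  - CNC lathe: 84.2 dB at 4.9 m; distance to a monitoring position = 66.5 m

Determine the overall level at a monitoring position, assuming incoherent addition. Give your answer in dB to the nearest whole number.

78 dB

Propagate each source to the receiver with L = L_ref − 20·log₁₀(r/r_ref), then add intensities.
milling machine: 81.2 − 20·log₁₀(59.9/4.9) = 81.2 − 21.74 = 59.46 dB.
exhaust stack: 95.9 − 20·log₁₀(39.8/4.9) = 95.9 − 18.19 = 77.71 dB.
CNC lathe: 84.2 − 20·log₁₀(66.5/4.9) = 84.2 − 22.65 = 61.55 dB.
Σ 10^(L/10) = 6.128e+07 → L_total = 10·log₁₀(6.128e+07) = 77.87 dB.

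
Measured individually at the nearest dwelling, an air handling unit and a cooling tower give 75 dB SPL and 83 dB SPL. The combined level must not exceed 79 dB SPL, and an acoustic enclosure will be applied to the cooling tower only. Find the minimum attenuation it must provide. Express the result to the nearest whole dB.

6 dB

Everything except the cooling tower sums to 10^(75/10) = 3.162e+07 in linear terms, 75.00 dB SPL.
To meet 79 dB SPL overall, the treated cooling tower may contribute at most 10^(79/10) − 3.162e+07 = 4.781e+07, i.e. 76.80 dB SPL.
Required insertion loss = 83 − 76.80 = 6.20 dB.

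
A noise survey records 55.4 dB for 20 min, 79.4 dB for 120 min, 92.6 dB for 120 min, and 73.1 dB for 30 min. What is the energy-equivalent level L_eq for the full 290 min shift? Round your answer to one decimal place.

89.0 dB

The energy average is taken in the linear domain: L_eq = 10·log₁₀[(Σ tᵢ·10^(Lᵢ/10))/T], T = 290 min.
Σ tᵢ·10^(Lᵢ/10) = 20·10^(55.4/10) + 120·10^(79.4/10) + 120·10^(92.6/10) + 30·10^(73.1/10) = 2.294e+11.
L_eq = 10·log₁₀(2.294e+11/290) = 88.98 dB.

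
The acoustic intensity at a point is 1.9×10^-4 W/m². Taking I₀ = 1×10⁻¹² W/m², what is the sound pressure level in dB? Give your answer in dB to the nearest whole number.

I/I₀ = 1.9×10^-4/10⁻¹² = 1.9×10^8, and L = 10·log₁₀(I/I₀).
L = 10·(0.2788 + 8) = 82.79 dB.

83 dB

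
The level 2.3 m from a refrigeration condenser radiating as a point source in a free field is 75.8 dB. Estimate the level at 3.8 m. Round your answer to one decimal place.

71.4 dB

For a point source, L₂ = L₁ − 20·log₁₀(r₂/r₁).
L₂ = 75.8 − 20·log₁₀(3.8/2.3) = 75.8 − 4.361 = 71.44 dB.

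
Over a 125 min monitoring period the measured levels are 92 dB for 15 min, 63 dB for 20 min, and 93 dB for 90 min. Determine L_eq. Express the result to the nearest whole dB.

L_eq = 10·log₁₀[(1/T)·Σ tᵢ·10^(Lᵢ/10)] with T = 125 min.
Σ tᵢ·10^(Lᵢ/10) = 15·10^(92/10) + 20·10^(63/10) + 90·10^(93/10) = 2.034e+11.
L_eq = 10·log₁₀(2.034e+11/125) = 92.11 dB.

92 dB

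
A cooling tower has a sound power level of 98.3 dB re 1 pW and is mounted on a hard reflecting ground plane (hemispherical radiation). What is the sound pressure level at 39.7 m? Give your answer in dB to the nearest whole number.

L_p = L_w − 10·log₁₀(2π·r²) with r = 39.7 m.
2π·r² = 9903 m², 10·log₁₀ of that is 39.958 dB.
L_p = 98.3 − 39.958 = 58.34 dB.

58 dB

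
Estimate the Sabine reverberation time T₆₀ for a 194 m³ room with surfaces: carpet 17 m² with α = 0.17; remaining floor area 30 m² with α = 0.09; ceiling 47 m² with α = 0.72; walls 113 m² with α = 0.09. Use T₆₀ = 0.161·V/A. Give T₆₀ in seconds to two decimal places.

0.63 s

Total absorption A = 17·0.17 + 30·0.09 + 47·0.72 + 113·0.09 = 49.60 m² sabins.
T₆₀ = 0.161·V/A = 0.161·194/49.60 = 0.630 s.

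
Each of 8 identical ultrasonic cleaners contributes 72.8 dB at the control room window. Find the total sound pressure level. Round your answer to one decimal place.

81.8 dB

L_total = L₁ + 10·log₁₀ N for N identical incoherent sources.
L_total = 72.8 + 10·log₁₀(8) = 72.8 + 9.031 = 81.83 dB.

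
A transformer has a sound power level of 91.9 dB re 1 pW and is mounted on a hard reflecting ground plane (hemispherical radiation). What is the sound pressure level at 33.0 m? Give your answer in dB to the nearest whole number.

The power spreads over a hemisphere of area 2π·r², so L_p = L_w − 10·log₁₀(2π·r²).
2π·r² = 6842 m², 10·log₁₀ of that is 38.352 dB.
L_p = 91.9 − 38.352 = 53.55 dB.

54 dB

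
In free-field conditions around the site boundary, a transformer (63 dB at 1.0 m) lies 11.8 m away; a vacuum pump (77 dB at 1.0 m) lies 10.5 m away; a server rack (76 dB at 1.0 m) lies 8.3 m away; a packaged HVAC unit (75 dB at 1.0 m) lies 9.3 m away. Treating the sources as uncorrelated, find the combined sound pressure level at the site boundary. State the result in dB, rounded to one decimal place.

Propagate each source to the receiver with L = L_ref − 20·log₁₀(r/r_ref), then add intensities.
transformer: 63 − 20·log₁₀(11.8/1.0) = 63 − 21.44 = 41.56 dB.
vacuum pump: 77 − 20·log₁₀(10.5/1.0) = 77 − 20.42 = 56.58 dB.
server rack: 76 − 20·log₁₀(8.3/1.0) = 76 − 18.38 = 57.62 dB.
packaged HVAC unit: 75 − 20·log₁₀(9.3/1.0) = 75 − 19.37 = 55.63 dB.
Σ 10^(L/10) = 1.412e+06 → L_total = 10·log₁₀(1.412e+06) = 61.50 dB.

61.5 dB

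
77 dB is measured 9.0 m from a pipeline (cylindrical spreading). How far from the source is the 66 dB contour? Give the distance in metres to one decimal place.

113.3 m

For a line source L₁ − L₂ = 10·log₁₀(r₂/r₁), so r₂ = r₁·10^((L₁−L₂)/10).
r₂ = 9.0·10^((77−66)/10) = 9.0·10^(11.0/10) = 113.30 m.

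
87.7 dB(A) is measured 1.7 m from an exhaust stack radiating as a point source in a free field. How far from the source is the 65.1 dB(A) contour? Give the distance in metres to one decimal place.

22.9 m

For a point source L₁ − L₂ = 20·log₁₀(r₂/r₁), so r₂ = r₁·10^((L₁−L₂)/20).
r₂ = 1.7·10^((87.7−65.1)/20) = 1.7·10^(22.6/20) = 22.93 m.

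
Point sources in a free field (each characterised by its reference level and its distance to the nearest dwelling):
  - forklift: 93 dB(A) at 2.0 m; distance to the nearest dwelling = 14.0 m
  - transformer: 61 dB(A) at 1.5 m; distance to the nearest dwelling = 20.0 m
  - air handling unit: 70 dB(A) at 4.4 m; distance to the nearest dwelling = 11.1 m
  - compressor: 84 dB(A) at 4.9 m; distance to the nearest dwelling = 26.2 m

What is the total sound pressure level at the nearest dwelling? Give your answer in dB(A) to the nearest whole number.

77 dB(A)

First find each source's level at the receiver (point-source: −20·log₁₀(r/r_ref)), then combine on an intensity basis.
forklift: 93 − 20·log₁₀(14.0/2.0) = 93 − 16.90 = 76.10 dB(A).
transformer: 61 − 20·log₁₀(20.0/1.5) = 61 − 22.50 = 38.50 dB(A).
air handling unit: 70 − 20·log₁₀(11.1/4.4) = 70 − 8.04 = 61.96 dB(A).
compressor: 84 − 20·log₁₀(26.2/4.9) = 84 − 14.56 = 69.44 dB(A).
Σ 10^(L/10) = 5.108e+07 → L_total = 10·log₁₀(5.108e+07) = 77.08 dB(A).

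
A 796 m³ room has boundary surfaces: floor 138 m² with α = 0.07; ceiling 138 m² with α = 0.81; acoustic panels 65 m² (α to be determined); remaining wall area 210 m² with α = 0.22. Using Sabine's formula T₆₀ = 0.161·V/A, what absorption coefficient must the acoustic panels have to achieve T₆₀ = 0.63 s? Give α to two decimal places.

0.55

Required total absorption A = 0.161·796/0.63 = 203.42 m².
Absorption from the other surfaces = 138·0.07 + 138·0.81 + 210·0.22 = 167.64 m², so the acoustic panels must supply 35.78 m² over 65 m².
α = 35.78/65 = 0.550.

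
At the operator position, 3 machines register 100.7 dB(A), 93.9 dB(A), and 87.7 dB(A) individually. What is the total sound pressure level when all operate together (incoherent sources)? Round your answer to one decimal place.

101.7 dB(A)

Incoherent sources combine by intensity addition: L_total = 10·log₁₀(Σ 10^(L_i/10)).
Σ 10^(L/10) = 10^(100.7/10) + 10^(93.9/10) + 10^(87.7/10) = 1.479e+10.
L_total = 10·log₁₀(1.479e+10) = 101.70 dB(A).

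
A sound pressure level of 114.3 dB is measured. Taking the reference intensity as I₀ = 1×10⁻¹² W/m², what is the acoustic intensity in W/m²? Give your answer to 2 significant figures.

L = 10·log₁₀(I/I₀) ⇒ I = I₀·10^(L/10) = 10⁻¹² × 10^11.43.

0.27 W/m²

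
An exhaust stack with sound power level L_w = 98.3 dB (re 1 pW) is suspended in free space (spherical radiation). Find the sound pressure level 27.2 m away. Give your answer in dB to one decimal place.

Free-field spherical radiation: L_p = L_w − 10·log₁₀(4π·r²), r = 27.2 m.
4π·r² = 9297 m², 10·log₁₀ of that is 39.683 dB.
L_p = 98.3 − 39.683 = 58.62 dB.

58.6 dB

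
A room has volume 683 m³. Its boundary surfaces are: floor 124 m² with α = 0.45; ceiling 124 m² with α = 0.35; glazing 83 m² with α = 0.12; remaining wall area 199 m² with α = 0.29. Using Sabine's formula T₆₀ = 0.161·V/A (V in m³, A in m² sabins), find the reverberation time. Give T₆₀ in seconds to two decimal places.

Summing Sᵢαᵢ: 124·0.45 + 124·0.35 + 83·0.12 + 199·0.29 = 166.87 m².
T₆₀ = 0.161·V/A = 0.161·683/166.87 = 0.659 s.

0.66 s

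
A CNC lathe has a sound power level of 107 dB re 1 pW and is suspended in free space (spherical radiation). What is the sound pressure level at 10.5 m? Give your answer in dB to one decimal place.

The power spreads over a sphere of area 4π·r², so L_p = L_w − 10·log₁₀(4π·r²).
4π·r² = 1385 m², 10·log₁₀ of that is 31.416 dB.
L_p = 107 − 31.416 = 75.58 dB.

75.6 dB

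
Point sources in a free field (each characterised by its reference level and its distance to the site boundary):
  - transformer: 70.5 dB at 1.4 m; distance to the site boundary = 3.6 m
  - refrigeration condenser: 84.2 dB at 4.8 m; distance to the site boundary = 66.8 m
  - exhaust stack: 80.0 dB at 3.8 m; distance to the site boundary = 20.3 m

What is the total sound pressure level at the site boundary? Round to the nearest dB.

Propagate each source to the receiver with L = L_ref − 20·log₁₀(r/r_ref), then add intensities.
transformer: 70.5 − 20·log₁₀(3.6/1.4) = 70.5 − 8.20 = 62.30 dB.
refrigeration condenser: 84.2 − 20·log₁₀(66.8/4.8) = 84.2 − 22.87 = 61.33 dB.
exhaust stack: 80.0 − 20·log₁₀(20.3/3.8) = 80.0 − 14.55 = 65.45 dB.
Σ 10^(L/10) = 6.559e+06 → L_total = 10·log₁₀(6.559e+06) = 68.17 dB.

68 dB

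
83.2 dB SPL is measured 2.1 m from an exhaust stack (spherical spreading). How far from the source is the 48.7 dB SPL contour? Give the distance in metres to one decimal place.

The 34.5 dB drop corresponds to a distance ratio of 10^(34.5/20) for a point source.
r₂ = 2.1·10^((83.2−48.7)/20) = 2.1·10^(34.5/20) = 111.49 m.

111.5 m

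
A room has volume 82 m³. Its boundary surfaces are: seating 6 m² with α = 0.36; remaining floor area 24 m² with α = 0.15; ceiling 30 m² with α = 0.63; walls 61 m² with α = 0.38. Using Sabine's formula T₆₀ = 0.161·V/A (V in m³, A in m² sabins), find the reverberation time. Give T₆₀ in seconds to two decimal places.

Total absorption A = 6·0.36 + 24·0.15 + 30·0.63 + 61·0.38 = 47.84 m² sabins.
T₆₀ = 0.161 × 82 / 47.84 = 0.276 s.

0.28 s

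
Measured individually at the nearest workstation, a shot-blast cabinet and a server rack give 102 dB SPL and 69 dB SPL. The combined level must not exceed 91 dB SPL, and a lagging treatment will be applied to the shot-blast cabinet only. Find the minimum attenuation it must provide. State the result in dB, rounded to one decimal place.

11.0 dB

Fixed contribution from the other source: Σ 10^(L/10) = 10^(69/10) = 7.943e+06 (69.00 dB SPL).
To meet 91 dB SPL overall, the treated shot-blast cabinet may contribute at most 10^(91/10) − 7.943e+06 = 1.251e+09, i.e. 90.97 dB SPL.
Required insertion loss = 102 − 90.97 = 11.03 dB.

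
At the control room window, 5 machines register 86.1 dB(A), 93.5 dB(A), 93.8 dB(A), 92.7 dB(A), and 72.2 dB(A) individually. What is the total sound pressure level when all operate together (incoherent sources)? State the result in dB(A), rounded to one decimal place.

Incoherent sources combine by intensity addition: L_total = 10·log₁₀(Σ 10^(L_i/10)).
Σ 10^(L/10) = 10^(86.1/10) + 10^(93.5/10) + 10^(93.8/10) + 10^(92.7/10) + 10^(72.2/10) = 6.924e+09.
L_total = 10·log₁₀(6.924e+09) = 98.40 dB(A).

98.4 dB(A)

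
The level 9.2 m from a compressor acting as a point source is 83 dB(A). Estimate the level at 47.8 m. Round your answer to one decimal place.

Point-source attenuation: ΔL = 20·log₁₀(r₂/r₁) = 20·log₁₀(47.8/9.2) = 14.313 dB.
L₂ = 83 − 20·log₁₀(47.8/9.2) = 83 − 14.313 = 68.69 dB(A).

68.7 dB(A)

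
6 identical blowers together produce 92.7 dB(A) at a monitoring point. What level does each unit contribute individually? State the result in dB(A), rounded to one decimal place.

84.9 dB(A)

6 equal contributions raise the level by 10·log₁₀ 6 = 7.782 dB, so each unit alone gives 92.7 − 7.782.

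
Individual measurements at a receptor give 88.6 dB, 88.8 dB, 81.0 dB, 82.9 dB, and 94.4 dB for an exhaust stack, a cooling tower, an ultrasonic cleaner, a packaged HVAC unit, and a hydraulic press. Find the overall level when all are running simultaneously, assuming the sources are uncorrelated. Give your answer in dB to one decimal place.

96.6 dB

Incoherent sources combine by intensity addition: L_total = 10·log₁₀(Σ 10^(L_i/10)).
Σ 10^(L/10) = 10^(88.6/10) + 10^(88.8/10) + 10^(81.0/10) + 10^(82.9/10) + 10^(94.4/10) = 4.558e+09.
L_total = 10·log₁₀(4.558e+09) = 96.59 dB.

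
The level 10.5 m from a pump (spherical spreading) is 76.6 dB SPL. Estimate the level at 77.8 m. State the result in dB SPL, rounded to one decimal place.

Spherical spreading from a point source gives a 20·log₁₀(r₂/r₁) drop.
L₂ = 76.6 − 20·log₁₀(77.8/10.5) = 76.6 − 17.396 = 59.20 dB SPL.

59.2 dB SPL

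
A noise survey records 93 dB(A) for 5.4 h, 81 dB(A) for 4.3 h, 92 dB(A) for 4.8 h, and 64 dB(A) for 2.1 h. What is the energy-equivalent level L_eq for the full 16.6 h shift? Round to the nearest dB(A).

91 dB(A)

Weight each interval's intensity by its duration and average over T = 16.6 h:
Σ tᵢ·10^(Lᵢ/10) = 5.4·10^(93/10) + 4.3·10^(81/10) + 4.8·10^(92/10) + 2.1·10^(64/10) = 1.893e+10.
L_eq = 10·log₁₀(1.893e+10/16.6) = 90.57 dB(A).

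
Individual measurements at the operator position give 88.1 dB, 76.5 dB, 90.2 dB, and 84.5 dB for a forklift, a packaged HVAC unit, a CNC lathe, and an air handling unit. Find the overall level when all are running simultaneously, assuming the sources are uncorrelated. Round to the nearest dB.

Incoherent sources combine by intensity addition: L_total = 10·log₁₀(Σ 10^(L_i/10)).
Σ 10^(L/10) = 10^(88.1/10) + 10^(76.5/10) + 10^(90.2/10) + 10^(84.5/10) = 2.019e+09.
L_total = 10·log₁₀(2.019e+09) = 93.05 dB.

93 dB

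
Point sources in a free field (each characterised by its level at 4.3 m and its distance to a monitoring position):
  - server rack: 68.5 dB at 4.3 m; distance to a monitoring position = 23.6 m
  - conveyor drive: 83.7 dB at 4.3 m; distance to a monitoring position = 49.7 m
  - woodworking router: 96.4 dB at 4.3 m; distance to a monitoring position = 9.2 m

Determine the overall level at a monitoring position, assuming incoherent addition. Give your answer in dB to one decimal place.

89.8 dB

Apply inverse-square spreading to bring every level to the receiver, then sum 10^(L/10).
server rack: 68.5 − 20·log₁₀(23.6/4.3) = 68.5 − 14.79 = 53.71 dB.
conveyor drive: 83.7 − 20·log₁₀(49.7/4.3) = 83.7 − 21.26 = 62.44 dB.
woodworking router: 96.4 − 20·log₁₀(9.2/4.3) = 96.4 − 6.61 = 89.79 dB.
Σ 10^(L/10) = 9.556e+08 → L_total = 10·log₁₀(9.556e+08) = 89.80 dB.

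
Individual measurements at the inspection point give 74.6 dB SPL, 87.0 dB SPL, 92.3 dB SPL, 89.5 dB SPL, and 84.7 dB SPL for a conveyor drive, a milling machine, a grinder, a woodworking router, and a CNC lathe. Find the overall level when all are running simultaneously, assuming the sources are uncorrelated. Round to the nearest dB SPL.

95 dB SPL

For uncorrelated sources the intensities add, so convert each level to linear form, sum, and take 10·log₁₀ of the total.
Σ 10^(L/10) = 10^(74.6/10) + 10^(87.0/10) + 10^(92.3/10) + 10^(89.5/10) + 10^(84.7/10) = 3.415e+09.
L_total = 10·log₁₀(3.415e+09) = 95.33 dB SPL.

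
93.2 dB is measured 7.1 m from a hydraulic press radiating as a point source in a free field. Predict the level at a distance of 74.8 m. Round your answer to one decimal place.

72.7 dB

Spherical spreading from a point source gives a 20·log₁₀(r₂/r₁) drop.
L₂ = 93.2 − 20·log₁₀(74.8/7.1) = 93.2 − 20.453 = 72.75 dB.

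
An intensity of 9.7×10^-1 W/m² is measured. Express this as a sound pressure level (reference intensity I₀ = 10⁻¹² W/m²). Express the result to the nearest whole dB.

120 dB

I/I₀ = 9.7×10^-1/10⁻¹² = 9.7×10^11, and L = 10·log₁₀(I/I₀).
L = 10·(0.9868 + 11) = 119.87 dB.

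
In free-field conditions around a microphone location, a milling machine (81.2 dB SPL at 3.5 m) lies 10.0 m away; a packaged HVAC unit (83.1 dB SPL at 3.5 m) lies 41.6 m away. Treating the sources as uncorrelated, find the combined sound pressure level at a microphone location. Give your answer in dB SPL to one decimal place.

Apply inverse-square spreading to bring every level to the receiver, then sum 10^(L/10).
milling machine: 81.2 − 20·log₁₀(10.0/3.5) = 81.2 − 9.12 = 72.08 dB SPL.
packaged HVAC unit: 83.1 − 20·log₁₀(41.6/3.5) = 83.1 − 21.50 = 61.60 dB SPL.
Σ 10^(L/10) = 1.759e+07 → L_total = 10·log₁₀(1.759e+07) = 72.45 dB SPL.

72.5 dB SPL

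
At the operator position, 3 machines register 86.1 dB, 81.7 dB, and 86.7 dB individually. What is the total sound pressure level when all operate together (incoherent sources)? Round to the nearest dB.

90 dB

Incoherent sources combine by intensity addition: L_total = 10·log₁₀(Σ 10^(L_i/10)).
Σ 10^(L/10) = 10^(86.1/10) + 10^(81.7/10) + 10^(86.7/10) = 1.023e+09.
L_total = 10·log₁₀(1.023e+09) = 90.10 dB.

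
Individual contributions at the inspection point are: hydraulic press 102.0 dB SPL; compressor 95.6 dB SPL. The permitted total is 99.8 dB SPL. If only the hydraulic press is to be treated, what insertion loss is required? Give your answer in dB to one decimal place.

Everything except the hydraulic press sums to 10^(95.6/10) = 3.631e+09 in linear terms, 95.60 dB SPL.
The limit corresponds to 10^(99.8/10) = 9.550e+09; subtracting the fixed part leaves 5.919e+09 for the hydraulic press, i.e. 97.72 dB SPL.
So the hydraulic press must be reduced from 102.0 to 97.72 dB SPL: IL = 4.28 dB.

4.3 dB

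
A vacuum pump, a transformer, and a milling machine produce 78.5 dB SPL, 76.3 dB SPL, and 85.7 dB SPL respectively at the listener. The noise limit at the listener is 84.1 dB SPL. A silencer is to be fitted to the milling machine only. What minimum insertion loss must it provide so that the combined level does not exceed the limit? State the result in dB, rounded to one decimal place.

4.1 dB

Everything except the milling machine sums to 10^(78.5/10) + 10^(76.3/10) = 1.135e+08 in linear terms, 80.55 dB SPL.
The limit corresponds to 10^(84.1/10) = 2.570e+08; subtracting the fixed part leaves 1.436e+08 for the milling machine, i.e. 81.57 dB SPL.
Required insertion loss = 85.7 − 81.57 = 4.13 dB.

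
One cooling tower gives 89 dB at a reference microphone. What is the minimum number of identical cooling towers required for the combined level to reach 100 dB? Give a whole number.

N identical sources give L₁ + 10·log₁₀ N, so require 10·log₁₀ N ≥ 100 − 89 = 11.0 dB.
N ≥ 10^(11.0/10) = 12.589, so N = 13.

13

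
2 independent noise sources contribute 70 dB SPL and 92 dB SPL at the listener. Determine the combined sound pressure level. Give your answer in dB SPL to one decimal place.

92.0 dB SPL

Incoherent sources combine by intensity addition: L_total = 10·log₁₀(Σ 10^(L_i/10)).
Σ 10^(L/10) = 10^(70/10) + 10^(92/10) = 1.595e+09.
L_total = 10·log₁₀(1.595e+09) = 92.03 dB SPL.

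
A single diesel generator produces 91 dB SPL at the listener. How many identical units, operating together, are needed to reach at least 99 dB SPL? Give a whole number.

N identical sources give L₁ + 10·log₁₀ N, so require 10·log₁₀ N ≥ 99 − 91 = 8.0 dB.
N ≥ 10^(8.0/10) = 6.310, so N = 7.

7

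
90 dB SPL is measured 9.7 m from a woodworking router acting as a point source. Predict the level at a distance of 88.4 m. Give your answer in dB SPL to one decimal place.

Spherical spreading from a point source gives a 20·log₁₀(r₂/r₁) drop.
L₂ = 90 − 20·log₁₀(88.4/9.7) = 90 − 19.194 = 70.81 dB SPL.

70.8 dB SPL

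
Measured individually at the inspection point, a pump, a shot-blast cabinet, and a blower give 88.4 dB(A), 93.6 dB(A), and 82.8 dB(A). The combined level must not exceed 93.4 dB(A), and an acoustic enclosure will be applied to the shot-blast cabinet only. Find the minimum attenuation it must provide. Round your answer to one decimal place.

2.4 dB

Everything except the shot-blast cabinet sums to 10^(88.4/10) + 10^(82.8/10) = 8.824e+08 in linear terms, 89.46 dB(A).
The limit corresponds to 10^(93.4/10) = 2.188e+09; subtracting the fixed part leaves 1.305e+09 for the shot-blast cabinet, i.e. 91.16 dB(A).
Required insertion loss = 93.6 − 91.16 = 2.44 dB.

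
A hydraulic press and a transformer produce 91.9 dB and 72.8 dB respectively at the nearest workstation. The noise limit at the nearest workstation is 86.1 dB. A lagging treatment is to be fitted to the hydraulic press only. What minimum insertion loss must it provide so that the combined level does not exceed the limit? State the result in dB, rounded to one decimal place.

6.0 dB

The untreated sources together contribute 10^(72.8/10) = 1.905e+07, i.e. 72.80 dB.
To meet 86.1 dB overall, the treated hydraulic press may contribute at most 10^(86.1/10) − 1.905e+07 = 3.883e+08, i.e. 85.89 dB.
Required insertion loss = 91.9 − 85.89 = 6.01 dB.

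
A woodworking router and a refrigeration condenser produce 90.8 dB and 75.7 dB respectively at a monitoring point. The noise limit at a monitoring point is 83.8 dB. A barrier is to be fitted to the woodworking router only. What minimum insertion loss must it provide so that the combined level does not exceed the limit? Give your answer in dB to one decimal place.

The untreated sources together contribute 10^(75.7/10) = 3.715e+07, i.e. 75.70 dB.
The limit corresponds to 10^(83.8/10) = 2.399e+08; subtracting the fixed part leaves 2.027e+08 for the woodworking router, i.e. 83.07 dB.
So the woodworking router must be reduced from 90.8 to 83.07 dB: IL = 7.73 dB.

7.7 dB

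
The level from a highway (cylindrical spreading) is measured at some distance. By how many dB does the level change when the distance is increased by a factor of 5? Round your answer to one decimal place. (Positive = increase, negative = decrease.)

-7.0 dB

A line source loses 3 dB per doubling of distance; generally ΔL = −10·log₁₀(r₂/r₁).
ΔL = −10·log₁₀(5) = -6.99 dB.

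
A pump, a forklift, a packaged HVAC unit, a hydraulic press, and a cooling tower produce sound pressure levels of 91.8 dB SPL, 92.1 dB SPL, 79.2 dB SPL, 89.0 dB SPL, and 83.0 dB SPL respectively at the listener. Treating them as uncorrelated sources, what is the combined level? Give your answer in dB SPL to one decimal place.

For uncorrelated sources the intensities add, so convert each level to linear form, sum, and take 10·log₁₀ of the total.
Σ 10^(L/10) = 10^(91.8/10) + 10^(92.1/10) + 10^(79.2/10) + 10^(89.0/10) + 10^(83.0/10) = 4.212e+09.
L_total = 10·log₁₀(4.212e+09) = 96.25 dB SPL.

96.2 dB SPL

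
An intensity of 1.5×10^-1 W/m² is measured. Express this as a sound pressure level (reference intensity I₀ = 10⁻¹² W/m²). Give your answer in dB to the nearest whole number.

112 dB

L = 10·log₁₀(I/I₀) = 10·log₁₀(1.5×10^-1/10⁻¹²) = 10·log₁₀(1.5×10^11).
L = 10·(0.1761 + 11) = 111.76 dB.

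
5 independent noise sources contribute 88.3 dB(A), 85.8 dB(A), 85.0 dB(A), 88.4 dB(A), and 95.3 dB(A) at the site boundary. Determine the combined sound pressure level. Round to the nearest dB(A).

Incoherent sources combine by intensity addition: L_total = 10·log₁₀(Σ 10^(L_i/10)).
Σ 10^(L/10) = 10^(88.3/10) + 10^(85.8/10) + 10^(85.0/10) + 10^(88.4/10) + 10^(95.3/10) = 5.453e+09.
L_total = 10·log₁₀(5.453e+09) = 97.37 dB(A).

97 dB(A)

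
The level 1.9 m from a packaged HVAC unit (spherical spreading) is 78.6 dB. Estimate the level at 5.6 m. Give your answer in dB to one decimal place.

Point-source attenuation: ΔL = 20·log₁₀(r₂/r₁) = 20·log₁₀(5.6/1.9) = 9.389 dB.
L₂ = 78.6 − 20·log₁₀(5.6/1.9) = 78.6 − 9.389 = 69.21 dB.

69.2 dB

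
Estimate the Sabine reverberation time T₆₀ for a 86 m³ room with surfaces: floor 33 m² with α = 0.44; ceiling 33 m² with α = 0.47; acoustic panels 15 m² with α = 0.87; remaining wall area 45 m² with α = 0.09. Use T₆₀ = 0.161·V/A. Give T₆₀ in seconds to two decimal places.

0.29 s

Total absorption A = 33·0.44 + 33·0.47 + 15·0.87 + 45·0.09 = 47.13 m² sabins.
T₆₀ = 0.161·V/A = 0.161·86/47.13 = 0.294 s.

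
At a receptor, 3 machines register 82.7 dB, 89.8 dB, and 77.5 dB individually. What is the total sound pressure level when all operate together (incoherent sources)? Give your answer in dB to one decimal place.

Incoherent sources combine by intensity addition: L_total = 10·log₁₀(Σ 10^(L_i/10)).
Σ 10^(L/10) = 10^(82.7/10) + 10^(89.8/10) + 10^(77.5/10) = 1.197e+09.
L_total = 10·log₁₀(1.197e+09) = 90.78 dB.

90.8 dB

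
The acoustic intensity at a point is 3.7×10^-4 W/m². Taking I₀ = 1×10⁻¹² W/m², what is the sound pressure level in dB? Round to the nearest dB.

L = 10·log₁₀(I/I₀) = 10·log₁₀(3.7×10^-4/10⁻¹²) = 10·log₁₀(3.7×10^8).
L = 10·(0.5682 + 8) = 85.68 dB.

86 dB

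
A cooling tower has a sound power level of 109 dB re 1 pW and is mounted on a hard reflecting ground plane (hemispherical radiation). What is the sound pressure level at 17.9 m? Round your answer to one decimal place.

Free-field hemispherical radiation: L_p = L_w − 10·log₁₀(2π·r²), r = 17.9 m.
2π·r² = 2013 m², 10·log₁₀ of that is 33.039 dB.
L_p = 109 − 33.039 = 75.96 dB.

76.0 dB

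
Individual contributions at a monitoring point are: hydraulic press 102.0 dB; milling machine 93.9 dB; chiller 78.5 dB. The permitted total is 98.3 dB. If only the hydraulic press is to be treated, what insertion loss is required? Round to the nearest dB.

6 dB

The untreated sources together contribute 10^(93.9/10) + 10^(78.5/10) = 2.526e+09, i.e. 94.02 dB.
The limit corresponds to 10^(98.3/10) = 6.761e+09; subtracting the fixed part leaves 4.235e+09 for the hydraulic press, i.e. 96.27 dB.
So the hydraulic press must be reduced from 102.0 to 96.27 dB: IL = 5.73 dB.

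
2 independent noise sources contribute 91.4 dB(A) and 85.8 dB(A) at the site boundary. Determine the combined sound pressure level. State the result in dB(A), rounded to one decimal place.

Incoherent sources combine by intensity addition: L_total = 10·log₁₀(Σ 10^(L_i/10)).
Σ 10^(L/10) = 10^(91.4/10) + 10^(85.8/10) = 1.761e+09.
L_total = 10·log₁₀(1.761e+09) = 92.46 dB(A).

92.5 dB(A)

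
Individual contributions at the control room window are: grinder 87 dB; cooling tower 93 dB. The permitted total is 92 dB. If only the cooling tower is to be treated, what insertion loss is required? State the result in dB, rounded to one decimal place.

The untreated sources together contribute 10^(87/10) = 5.012e+08, i.e. 87.00 dB.
To meet 92 dB overall, the treated cooling tower may contribute at most 10^(92/10) − 5.012e+08 = 1.084e+09, i.e. 90.35 dB.
Required insertion loss = 93 − 90.35 = 2.65 dB.

2.7 dB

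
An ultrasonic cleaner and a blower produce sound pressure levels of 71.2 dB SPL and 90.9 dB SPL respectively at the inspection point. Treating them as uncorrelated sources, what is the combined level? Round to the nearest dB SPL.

Incoherent sources combine by intensity addition: L_total = 10·log₁₀(Σ 10^(L_i/10)).
Σ 10^(L/10) = 10^(71.2/10) + 10^(90.9/10) = 1.243e+09.
L_total = 10·log₁₀(1.243e+09) = 90.95 dB SPL.

91 dB SPL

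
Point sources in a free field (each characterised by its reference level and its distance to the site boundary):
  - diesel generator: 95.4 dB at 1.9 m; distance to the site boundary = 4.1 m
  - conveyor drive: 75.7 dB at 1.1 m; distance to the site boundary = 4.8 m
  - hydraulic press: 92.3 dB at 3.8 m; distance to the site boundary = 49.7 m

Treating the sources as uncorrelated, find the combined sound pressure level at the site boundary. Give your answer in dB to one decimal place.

Apply inverse-square spreading to bring every level to the receiver, then sum 10^(L/10).
diesel generator: 95.4 − 20·log₁₀(4.1/1.9) = 95.4 − 6.68 = 88.72 dB.
conveyor drive: 75.7 − 20·log₁₀(4.8/1.1) = 75.7 − 12.80 = 62.90 dB.
hydraulic press: 92.3 − 20·log₁₀(49.7/3.8) = 92.3 − 22.33 = 69.97 dB.
Σ 10^(L/10) = 7.565e+08 → L_total = 10·log₁₀(7.565e+08) = 88.79 dB.

88.8 dB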